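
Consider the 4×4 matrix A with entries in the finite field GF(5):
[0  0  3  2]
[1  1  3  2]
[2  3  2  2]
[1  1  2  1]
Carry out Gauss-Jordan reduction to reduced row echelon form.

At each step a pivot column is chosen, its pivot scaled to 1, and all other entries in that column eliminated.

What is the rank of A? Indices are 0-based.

step 1: exchange rows 0,1
step 1: normalize row 0 (÷1) = (1, 1, 3, 2)
  row 2: subtract 2×row0 = (0, 1, 1, 3)
  row 3: subtract 1×row0 = (0, 0, 4, 4)
step 2: exchange rows 1,2
step 2: normalize row 1 (÷1) = (0, 1, 1, 3)
  row 0: subtract 1×row1 = (1, 0, 2, 4)
step 3: normalize row 2 (÷3) = (0, 0, 1, 4)
  row 0: subtract 2×row2 = (1, 0, 0, 1)
  row 1: subtract 1×row2 = (0, 1, 0, 4)
  row 3: subtract 4×row2 = (0, 0, 0, 3)
step 4: normalize row 3 (÷3) = (0, 0, 0, 1)
  row 0: subtract 1×row3 = (1, 0, 0, 0)
  row 1: subtract 4×row3 = (0, 1, 0, 0)
  row 2: subtract 4×row3 = (0, 0, 1, 0)

rank = 4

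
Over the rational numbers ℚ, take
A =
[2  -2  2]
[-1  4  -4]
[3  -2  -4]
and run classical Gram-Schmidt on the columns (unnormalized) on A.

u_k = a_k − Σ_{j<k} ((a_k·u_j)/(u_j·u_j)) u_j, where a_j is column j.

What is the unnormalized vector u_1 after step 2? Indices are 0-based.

u_1 = (0, 3, 1)

Step 1: u_0 = a_0 = (2, -1, 3).
Step 2: u_1 = a_1 − (-1)·u_0 = (0, 3, 1).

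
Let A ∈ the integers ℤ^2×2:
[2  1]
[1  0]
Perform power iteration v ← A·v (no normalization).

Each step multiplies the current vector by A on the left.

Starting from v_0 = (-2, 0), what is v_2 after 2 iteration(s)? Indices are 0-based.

v_2 = (-10, -4)

v_0 = (-2, 0).
v_1 = A·v_0 = (-4, -2).
v_2 = A·v_1 = (-10, -4).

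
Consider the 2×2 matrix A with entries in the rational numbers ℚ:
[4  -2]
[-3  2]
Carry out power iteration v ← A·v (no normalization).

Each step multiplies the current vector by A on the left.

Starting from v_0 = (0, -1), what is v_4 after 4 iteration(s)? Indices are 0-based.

v_0 = (0, -1).
v_1 = A·v_0 = (2, -2).
v_2 = A·v_1 = (12, -10).
v_3 = A·v_2 = (68, -56).
v_4 = A·v_3 = (384, -316).

v_4 = (384, -316)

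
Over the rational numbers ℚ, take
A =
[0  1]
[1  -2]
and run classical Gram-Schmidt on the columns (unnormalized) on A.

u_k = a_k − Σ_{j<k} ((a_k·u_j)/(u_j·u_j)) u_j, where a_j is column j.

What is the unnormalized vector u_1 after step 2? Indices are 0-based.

u_1 = (1, 0)

Step 1: u_0 = a_0 = (0, 1).
Step 2: u_1 = a_1 − (-2)·u_0 = (1, 0).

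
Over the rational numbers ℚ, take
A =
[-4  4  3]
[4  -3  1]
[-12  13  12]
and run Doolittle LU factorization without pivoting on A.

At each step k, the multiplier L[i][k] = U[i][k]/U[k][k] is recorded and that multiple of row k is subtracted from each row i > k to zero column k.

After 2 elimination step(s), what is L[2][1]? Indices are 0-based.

k=0: U[0][0]=-4
  eliminate (1,0): mult=-1, new row 1: (0, 1, 4); set L[1][0]=-1
  eliminate (2,0): mult=3, new row 2: (0, 1, 3); set L[2][0]=3
k=1: U[1][1]=1
  eliminate (2,1): mult=1, new row 2: (0, 0, -1); set L[2][1]=1

L[2][1] = 1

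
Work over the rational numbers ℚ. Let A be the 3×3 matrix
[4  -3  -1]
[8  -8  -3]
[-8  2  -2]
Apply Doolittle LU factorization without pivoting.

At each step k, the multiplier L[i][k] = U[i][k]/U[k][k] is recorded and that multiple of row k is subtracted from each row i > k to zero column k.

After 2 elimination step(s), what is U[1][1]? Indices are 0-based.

U[1][1] = -2

Step 1: pivot at (0,0) is 4.
  row1 ← row1 − (2)·row0  ⇒  L[1][0]=2, U row1=(0, -2, -1)
  row2 ← row2 − (-2)·row0  ⇒  L[2][0]=-2, U row2=(0, -4, -4)
Step 2: pivot at (1,1) is -2.
  row2 ← row2 − (2)·row1  ⇒  L[2][1]=2, U row2=(0, 0, -2)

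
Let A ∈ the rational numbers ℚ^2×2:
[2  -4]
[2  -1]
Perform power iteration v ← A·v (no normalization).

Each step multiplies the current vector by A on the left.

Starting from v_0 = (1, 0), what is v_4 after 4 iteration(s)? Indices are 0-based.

v_0 = (1, 0).
v_1 = A·v_0 = (2, 2).
v_2 = A·v_1 = (-4, 2).
v_3 = A·v_2 = (-16, -10).
v_4 = A·v_3 = (8, -22).

v_4 = (8, -22)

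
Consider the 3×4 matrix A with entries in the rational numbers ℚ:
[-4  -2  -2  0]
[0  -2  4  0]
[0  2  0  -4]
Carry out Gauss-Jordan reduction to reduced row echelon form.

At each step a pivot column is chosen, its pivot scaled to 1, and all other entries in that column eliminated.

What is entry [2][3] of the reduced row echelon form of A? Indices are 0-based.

M[2][3] = -1

pivot(0,0)=-4: scale R0 → (1, 1/2, 1/2, 0)
pivot(1,1)=-2: scale R1 → (0, 1, -2, 0)
  clear (0,1): R0 −= (1/2)R1 → (1, 0, 3/2, 0)
  clear (2,1): R2 −= (2)R1 → (0, 0, 4, -4)
pivot(2,2)=4: scale R2 → (0, 0, 1, -1)
  clear (0,2): R0 −= (3/2)R2 → (1, 0, 0, 3/2)
  clear (1,2): R1 −= (-2)R2 → (0, 1, 0, -2)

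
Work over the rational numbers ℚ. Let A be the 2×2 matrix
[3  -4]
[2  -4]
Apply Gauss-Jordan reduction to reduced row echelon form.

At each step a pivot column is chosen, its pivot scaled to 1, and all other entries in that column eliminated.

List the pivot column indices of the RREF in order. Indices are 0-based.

pivot columns: 0, 1

[1] R0 /= 3  ⇒  (1, -4/3)
     R1 -= 2·R0  ⇒  (0, -4/3)
[2] R1 /= -4/3  ⇒  (0, 1)
     R0 -= -4/3·R1  ⇒  (1, 0)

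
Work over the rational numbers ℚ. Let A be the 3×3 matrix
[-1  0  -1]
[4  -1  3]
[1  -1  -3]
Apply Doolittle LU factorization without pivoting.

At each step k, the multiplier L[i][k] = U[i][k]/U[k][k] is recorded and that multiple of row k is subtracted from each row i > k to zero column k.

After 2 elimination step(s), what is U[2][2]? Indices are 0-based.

[col 0] pivot -1
  R1 -= -4*R0 → (0, -1, -1)  (L[1][0] := -4)
  R2 -= -1*R0 → (0, -1, -4)  (L[2][0] := -1)
[col 1] pivot -1
  R2 -= 1*R1 → (0, 0, -3)  (L[2][1] := 1)

U[2][2] = -3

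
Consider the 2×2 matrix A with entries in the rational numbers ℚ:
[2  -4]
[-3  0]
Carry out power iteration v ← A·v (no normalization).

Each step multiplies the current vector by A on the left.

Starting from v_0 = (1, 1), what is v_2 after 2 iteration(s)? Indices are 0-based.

v_0 = (1, 1).
v_1 = A·v_0 = (-2, -3).
v_2 = A·v_1 = (8, 6).

v_2 = (8, 6)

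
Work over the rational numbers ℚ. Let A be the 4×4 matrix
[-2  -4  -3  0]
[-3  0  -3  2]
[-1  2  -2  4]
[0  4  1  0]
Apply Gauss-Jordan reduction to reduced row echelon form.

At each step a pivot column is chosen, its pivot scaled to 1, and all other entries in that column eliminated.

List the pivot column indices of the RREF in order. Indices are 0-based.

pivot(0,0)=-2: scale R0 → (1, 2, 3/2, 0)
  clear (1,0): R1 −= (-3)R0 → (0, 6, 3/2, 2)
  clear (2,0): R2 −= (-1)R0 → (0, 4, -1/2, 4)
pivot(1,1)=6: scale R1 → (0, 1, 1/4, 1/3)
  clear (0,1): R0 −= (2)R1 → (1, 0, 1, -2/3)
  clear (2,1): R2 −= (4)R1 → (0, 0, -3/2, 8/3)
  clear (3,1): R3 −= (4)R1 → (0, 0, 0, -4/3)
pivot(2,2)=-3/2: scale R2 → (0, 0, 1, -16/9)
  clear (0,2): R0 −= (1)R2 → (1, 0, 0, 10/9)
  clear (1,2): R1 −= (1/4)R2 → (0, 1, 0, 7/9)
pivot(3,3)=-4/3: scale R3 → (0, 0, 0, 1)
  clear (0,3): R0 −= (10/9)R3 → (1, 0, 0, 0)
  clear (1,3): R1 −= (7/9)R3 → (0, 1, 0, 0)
  clear (2,3): R2 −= (-16/9)R3 → (0, 0, 1, 0)

pivot columns: 0, 1, 2, 3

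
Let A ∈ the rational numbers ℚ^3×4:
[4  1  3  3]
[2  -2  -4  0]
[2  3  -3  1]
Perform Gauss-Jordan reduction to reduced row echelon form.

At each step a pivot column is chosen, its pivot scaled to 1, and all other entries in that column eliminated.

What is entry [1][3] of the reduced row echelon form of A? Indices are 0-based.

M[1][3] = 4/25

step 1: normalize row 0 (÷4) = (1, 1/4, 3/4, 3/4)
  row 1: subtract 2×row0 = (0, -5/2, -11/2, -3/2)
  row 2: subtract 2×row0 = (0, 5/2, -9/2, -1/2)
step 2: normalize row 1 (÷-5/2) = (0, 1, 11/5, 3/5)
  row 0: subtract 1/4×row1 = (1, 0, 1/5, 3/5)
  row 2: subtract 5/2×row1 = (0, 0, -10, -2)
step 3: normalize row 2 (÷-10) = (0, 0, 1, 1/5)
  row 0: subtract 1/5×row2 = (1, 0, 0, 14/25)
  row 1: subtract 11/5×row2 = (0, 1, 0, 4/25)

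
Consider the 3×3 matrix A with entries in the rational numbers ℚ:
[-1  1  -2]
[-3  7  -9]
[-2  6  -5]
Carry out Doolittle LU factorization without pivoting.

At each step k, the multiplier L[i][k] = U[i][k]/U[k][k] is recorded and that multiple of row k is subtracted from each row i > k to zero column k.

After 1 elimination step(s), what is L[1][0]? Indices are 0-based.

Step 1: pivot at (0,0) is -1.
  row1 ← row1 − (3)·row0  ⇒  L[1][0]=3, U row1=(0, 4, -3)
  row2 ← row2 − (2)·row0  ⇒  L[2][0]=2, U row2=(0, 4, -1)

L[1][0] = 3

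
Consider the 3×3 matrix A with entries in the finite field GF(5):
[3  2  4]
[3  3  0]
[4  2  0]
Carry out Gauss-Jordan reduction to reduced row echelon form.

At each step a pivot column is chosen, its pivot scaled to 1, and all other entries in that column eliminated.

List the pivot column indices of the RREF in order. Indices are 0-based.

step 1: normalize row 0 (÷3) = (1, 4, 3)
  row 1: subtract 3×row0 = (0, 1, 1)
  row 2: subtract 4×row0 = (0, 1, 3)
step 2: normalize row 1 (÷1) = (0, 1, 1)
  row 0: subtract 4×row1 = (1, 0, 4)
  row 2: subtract 1×row1 = (0, 0, 2)
step 3: normalize row 2 (÷2) = (0, 0, 1)
  row 0: subtract 4×row2 = (1, 0, 0)
  row 1: subtract 1×row2 = (0, 1, 0)

pivot columns: 0, 1, 2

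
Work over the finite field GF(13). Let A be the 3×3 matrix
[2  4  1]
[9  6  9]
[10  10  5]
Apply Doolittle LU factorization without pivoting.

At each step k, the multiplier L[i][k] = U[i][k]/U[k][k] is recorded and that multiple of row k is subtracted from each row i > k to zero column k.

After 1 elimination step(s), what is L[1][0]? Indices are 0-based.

k=0: U[0][0]=2
  eliminate (1,0): mult=11, new row 1: (0, 1, 11); set L[1][0]=11
  eliminate (2,0): mult=5, new row 2: (0, 3, 0); set L[2][0]=5

L[1][0] = 11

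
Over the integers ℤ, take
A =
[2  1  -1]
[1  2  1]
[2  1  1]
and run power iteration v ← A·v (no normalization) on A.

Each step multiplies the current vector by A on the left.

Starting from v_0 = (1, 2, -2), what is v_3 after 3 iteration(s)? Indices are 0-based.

v_3 = (23, 58, 57)

v_0 = (1, 2, -2).
v_1 = A·v_0 = (6, 3, 2).
v_2 = A·v_1 = (13, 14, 17).
v_3 = A·v_2 = (23, 58, 57).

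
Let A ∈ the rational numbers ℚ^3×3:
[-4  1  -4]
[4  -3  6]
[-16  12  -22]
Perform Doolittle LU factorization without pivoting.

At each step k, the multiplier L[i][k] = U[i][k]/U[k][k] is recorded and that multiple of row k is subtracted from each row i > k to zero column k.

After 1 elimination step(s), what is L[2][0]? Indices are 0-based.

L[2][0] = 4

k=0: U[0][0]=-4
  eliminate (1,0): mult=-1, new row 1: (0, -2, 2); set L[1][0]=-1
  eliminate (2,0): mult=4, new row 2: (0, 8, -6); set L[2][0]=4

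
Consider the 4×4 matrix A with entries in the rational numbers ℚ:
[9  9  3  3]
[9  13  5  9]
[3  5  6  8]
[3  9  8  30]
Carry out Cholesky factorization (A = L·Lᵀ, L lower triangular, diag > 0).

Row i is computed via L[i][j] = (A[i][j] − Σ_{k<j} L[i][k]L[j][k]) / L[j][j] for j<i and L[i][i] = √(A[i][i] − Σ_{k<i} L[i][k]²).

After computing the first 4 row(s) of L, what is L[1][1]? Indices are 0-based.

L[1][1] = 2

Step 1: L[0][0] = √(9) = 3.
  L[1][0] = (9) / L[0][0] = 3.
Step 2: L[1][1] = √(4) = 2.
  L[2][0] = (3) / L[0][0] = 1.
  L[2][1] = (2) / L[1][1] = 1.
Step 3: L[2][2] = √(4) = 2.
  L[3][0] = (3) / L[0][0] = 1.
  L[3][1] = (6) / L[1][1] = 3.
  L[3][2] = (4) / L[2][2] = 2.
Step 4: L[3][3] = √(16) = 4.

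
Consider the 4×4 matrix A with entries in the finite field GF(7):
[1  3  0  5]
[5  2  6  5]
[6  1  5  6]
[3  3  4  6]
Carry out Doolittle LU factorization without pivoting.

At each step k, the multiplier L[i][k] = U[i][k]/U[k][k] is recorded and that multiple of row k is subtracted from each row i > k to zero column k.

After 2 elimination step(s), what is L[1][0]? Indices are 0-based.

Step 1: pivot at (0,0) is 1.
  row1 ← row1 − (5)·row0  ⇒  L[1][0]=5, U row1=(0, 1, 6, 1)
  row2 ← row2 − (6)·row0  ⇒  L[2][0]=6, U row2=(0, 4, 5, 4)
  row3 ← row3 − (3)·row0  ⇒  L[3][0]=3, U row3=(0, 1, 4, 5)
Step 2: pivot at (1,1) is 1.
  row2 ← row2 − (4)·row1  ⇒  L[2][1]=4, U row2=(0, 0, 2, 0)
  row3 ← row3 − (1)·row1  ⇒  L[3][1]=1, U row3=(0, 0, 5, 4)

L[1][0] = 5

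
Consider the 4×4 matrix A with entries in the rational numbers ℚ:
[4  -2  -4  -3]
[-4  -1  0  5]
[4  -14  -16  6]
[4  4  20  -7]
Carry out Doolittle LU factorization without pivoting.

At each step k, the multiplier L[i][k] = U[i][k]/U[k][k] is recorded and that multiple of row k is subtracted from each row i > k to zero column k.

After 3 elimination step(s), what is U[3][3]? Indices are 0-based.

U[3][3] = -4

[col 0] pivot 4
  R1 -= -1*R0 → (0, -3, -4, 2)  (L[1][0] := -1)
  R2 -= 1*R0 → (0, -12, -12, 9)  (L[2][0] := 1)
  R3 -= 1*R0 → (0, 6, 24, -4)  (L[3][0] := 1)
[col 1] pivot -3
  R2 -= 4*R1 → (0, 0, 4, 1)  (L[2][1] := 4)
  R3 -= -2*R1 → (0, 0, 16, 0)  (L[3][1] := -2)
[col 2] pivot 4
  R3 -= 4*R2 → (0, 0, 0, -4)  (L[3][2] := 4)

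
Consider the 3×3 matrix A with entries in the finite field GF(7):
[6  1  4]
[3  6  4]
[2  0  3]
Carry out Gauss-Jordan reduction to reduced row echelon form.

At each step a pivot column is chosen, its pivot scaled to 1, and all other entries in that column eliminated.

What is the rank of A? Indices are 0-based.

pivot(0,0)=6: scale R0 → (1, 6, 3)
  clear (1,0): R1 −= (3)R0 → (0, 2, 2)
  clear (2,0): R2 −= (2)R0 → (0, 2, 4)
pivot(1,1)=2: scale R1 → (0, 1, 1)
  clear (0,1): R0 −= (6)R1 → (1, 0, 4)
  clear (2,1): R2 −= (2)R1 → (0, 0, 2)
pivot(2,2)=2: scale R2 → (0, 0, 1)
  clear (0,2): R0 −= (4)R2 → (1, 0, 0)
  clear (1,2): R1 −= (1)R2 → (0, 1, 0)

rank = 3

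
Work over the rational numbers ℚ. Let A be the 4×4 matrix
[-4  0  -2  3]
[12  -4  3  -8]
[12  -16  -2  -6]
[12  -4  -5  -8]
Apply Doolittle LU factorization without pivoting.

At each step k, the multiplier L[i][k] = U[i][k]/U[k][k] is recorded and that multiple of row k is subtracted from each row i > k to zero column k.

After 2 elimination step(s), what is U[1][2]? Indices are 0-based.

Step 1: pivot at (0,0) is -4.
  row1 ← row1 − (-3)·row0  ⇒  L[1][0]=-3, U row1=(0, -4, -3, 1)
  row2 ← row2 − (-3)·row0  ⇒  L[2][0]=-3, U row2=(0, -16, -8, 3)
  row3 ← row3 − (-3)·row0  ⇒  L[3][0]=-3, U row3=(0, -4, -11, 1)
Step 2: pivot at (1,1) is -4.
  row2 ← row2 − (4)·row1  ⇒  L[2][1]=4, U row2=(0, 0, 4, -1)
  row3 ← row3 − (1)·row1  ⇒  L[3][1]=1, U row3=(0, 0, -8, 0)

U[1][2] = -3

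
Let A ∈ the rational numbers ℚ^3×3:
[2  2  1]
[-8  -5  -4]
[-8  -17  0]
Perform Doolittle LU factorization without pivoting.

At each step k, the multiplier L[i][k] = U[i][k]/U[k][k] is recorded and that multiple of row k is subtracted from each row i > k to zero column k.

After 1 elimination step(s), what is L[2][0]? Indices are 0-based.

k=0: U[0][0]=2
  eliminate (1,0): mult=-4, new row 1: (0, 3, 0); set L[1][0]=-4
  eliminate (2,0): mult=-4, new row 2: (0, -9, 4); set L[2][0]=-4

L[2][0] = -4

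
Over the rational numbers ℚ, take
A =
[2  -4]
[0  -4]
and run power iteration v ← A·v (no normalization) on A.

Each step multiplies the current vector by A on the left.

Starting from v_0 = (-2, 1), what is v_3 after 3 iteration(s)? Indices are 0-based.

v_3 = (-64, -64)

v_0 = (-2, 1).
v_1 = A·v_0 = (-8, -4).
v_2 = A·v_1 = (0, 16).
v_3 = A·v_2 = (-64, -64).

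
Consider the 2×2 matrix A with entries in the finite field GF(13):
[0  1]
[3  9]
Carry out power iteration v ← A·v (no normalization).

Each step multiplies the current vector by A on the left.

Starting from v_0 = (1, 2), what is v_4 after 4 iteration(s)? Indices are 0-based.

v_4 = (11, 8)

v_0 = (1, 2).
v_1 = A·v_0 = (2, 8).
v_2 = A·v_1 = (8, 0).
v_3 = A·v_2 = (0, 11).
v_4 = A·v_3 = (11, 8).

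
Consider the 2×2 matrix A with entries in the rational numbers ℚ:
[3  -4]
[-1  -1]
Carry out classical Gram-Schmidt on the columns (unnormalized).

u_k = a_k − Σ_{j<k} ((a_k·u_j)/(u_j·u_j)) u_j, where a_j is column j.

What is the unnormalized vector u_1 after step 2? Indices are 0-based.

Step 1: u_0 = a_0 = (3, -1).
Step 2: u_1 = a_1 − (-11/10)·u_0 = (-7/10, -21/10).

u_1 = (-7/10, -21/10)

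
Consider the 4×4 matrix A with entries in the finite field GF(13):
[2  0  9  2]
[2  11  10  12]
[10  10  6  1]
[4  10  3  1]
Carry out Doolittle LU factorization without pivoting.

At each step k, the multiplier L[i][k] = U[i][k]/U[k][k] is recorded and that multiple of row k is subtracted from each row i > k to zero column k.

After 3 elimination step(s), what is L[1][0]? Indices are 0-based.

k=0: U[0][0]=2
  eliminate (1,0): mult=1, new row 1: (0, 11, 1, 10); set L[1][0]=1
  eliminate (2,0): mult=5, new row 2: (0, 10, 0, 4); set L[2][0]=5
  eliminate (3,0): mult=2, new row 3: (0, 10, 11, 10); set L[3][0]=2
k=1: U[1][1]=11
  eliminate (2,1): mult=8, new row 2: (0, 0, 5, 2); set L[2][1]=8
  eliminate (3,1): mult=8, new row 3: (0, 0, 3, 8); set L[3][1]=8
k=2: U[2][2]=5
  eliminate (3,2): mult=11, new row 3: (0, 0, 0, 12); set L[3][2]=11

L[1][0] = 1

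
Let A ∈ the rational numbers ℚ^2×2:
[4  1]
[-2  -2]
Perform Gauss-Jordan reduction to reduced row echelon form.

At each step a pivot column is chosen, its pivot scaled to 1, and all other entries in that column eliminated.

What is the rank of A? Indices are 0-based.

step 1: normalize row 0 (÷4) = (1, 1/4)
  row 1: subtract -2×row0 = (0, -3/2)
step 2: normalize row 1 (÷-3/2) = (0, 1)
  row 0: subtract 1/4×row1 = (1, 0)

rank = 2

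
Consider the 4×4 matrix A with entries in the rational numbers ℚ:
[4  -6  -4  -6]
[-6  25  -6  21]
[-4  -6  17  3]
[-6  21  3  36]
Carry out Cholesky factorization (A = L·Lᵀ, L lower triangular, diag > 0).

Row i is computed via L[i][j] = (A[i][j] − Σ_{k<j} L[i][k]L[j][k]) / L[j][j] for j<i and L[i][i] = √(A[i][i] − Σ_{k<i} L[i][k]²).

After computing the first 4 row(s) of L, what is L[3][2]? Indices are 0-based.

Step 1: L[0][0] = √(4) = 2.
  L[1][0] = (-6) / L[0][0] = -3.
Step 2: L[1][1] = √(16) = 4.
  L[2][0] = (-4) / L[0][0] = -2.
  L[2][1] = (-12) / L[1][1] = -3.
Step 3: L[2][2] = √(4) = 2.
  L[3][0] = (-6) / L[0][0] = -3.
  L[3][1] = (12) / L[1][1] = 3.
  L[3][2] = (6) / L[2][2] = 3.
Step 4: L[3][3] = √(9) = 3.

L[3][2] = 3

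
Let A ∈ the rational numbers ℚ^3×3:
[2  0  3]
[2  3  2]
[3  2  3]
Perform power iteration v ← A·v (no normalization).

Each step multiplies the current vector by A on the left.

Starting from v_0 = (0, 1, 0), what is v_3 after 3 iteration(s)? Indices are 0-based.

v_0 = (0, 1, 0).
v_1 = A·v_0 = (0, 3, 2).
v_2 = A·v_1 = (6, 13, 12).
v_3 = A·v_2 = (48, 75, 80).

v_3 = (48, 75, 80)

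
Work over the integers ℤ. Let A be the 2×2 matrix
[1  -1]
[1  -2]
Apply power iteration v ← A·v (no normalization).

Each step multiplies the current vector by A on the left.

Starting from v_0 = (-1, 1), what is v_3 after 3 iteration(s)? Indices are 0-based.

v_0 = (-1, 1).
v_1 = A·v_0 = (-2, -3).
v_2 = A·v_1 = (1, 4).
v_3 = A·v_2 = (-3, -7).

v_3 = (-3, -7)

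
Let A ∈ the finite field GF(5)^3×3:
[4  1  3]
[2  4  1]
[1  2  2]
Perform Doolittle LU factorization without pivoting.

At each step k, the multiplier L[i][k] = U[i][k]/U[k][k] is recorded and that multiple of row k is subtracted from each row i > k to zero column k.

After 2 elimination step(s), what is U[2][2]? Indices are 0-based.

U[2][2] = 4

[col 0] pivot 4
  R1 -= 3*R0 → (0, 1, 2)  (L[1][0] := 3)
  R2 -= 4*R0 → (0, 3, 0)  (L[2][0] := 4)
[col 1] pivot 1
  R2 -= 3*R1 → (0, 0, 4)  (L[2][1] := 3)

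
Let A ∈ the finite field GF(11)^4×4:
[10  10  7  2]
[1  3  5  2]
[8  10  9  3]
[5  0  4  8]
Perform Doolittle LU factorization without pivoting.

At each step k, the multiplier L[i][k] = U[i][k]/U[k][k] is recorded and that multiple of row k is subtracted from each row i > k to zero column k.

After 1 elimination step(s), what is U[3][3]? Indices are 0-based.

Step 1: pivot at (0,0) is 10.
  row1 ← row1 − (10)·row0  ⇒  L[1][0]=10, U row1=(0, 2, 1, 4)
  row2 ← row2 − (3)·row0  ⇒  L[2][0]=3, U row2=(0, 2, 10, 8)
  row3 ← row3 − (6)·row0  ⇒  L[3][0]=6, U row3=(0, 6, 6, 7)

U[3][3] = 7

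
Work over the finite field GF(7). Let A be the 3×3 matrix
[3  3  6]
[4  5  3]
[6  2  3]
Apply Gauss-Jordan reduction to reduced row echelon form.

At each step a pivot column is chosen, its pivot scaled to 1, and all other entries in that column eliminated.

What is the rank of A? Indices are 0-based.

step 1: normalize row 0 (÷3) = (1, 1, 2)
  row 1: subtract 4×row0 = (0, 1, 2)
  row 2: subtract 6×row0 = (0, 3, 5)
step 2: normalize row 1 (÷1) = (0, 1, 2)
  row 0: subtract 1×row1 = (1, 0, 0)
  row 2: subtract 3×row1 = (0, 0, 6)
step 3: normalize row 2 (÷6) = (0, 0, 1)
  row 1: subtract 2×row2 = (0, 1, 0)

rank = 3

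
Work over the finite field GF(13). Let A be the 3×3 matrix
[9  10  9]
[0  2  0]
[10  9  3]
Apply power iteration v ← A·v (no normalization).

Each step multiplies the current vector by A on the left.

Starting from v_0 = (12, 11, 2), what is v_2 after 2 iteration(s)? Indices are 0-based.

v_0 = (12, 11, 2).
v_1 = A·v_0 = (2, 9, 4).
v_2 = A·v_1 = (1, 5, 9).

v_2 = (1, 5, 9)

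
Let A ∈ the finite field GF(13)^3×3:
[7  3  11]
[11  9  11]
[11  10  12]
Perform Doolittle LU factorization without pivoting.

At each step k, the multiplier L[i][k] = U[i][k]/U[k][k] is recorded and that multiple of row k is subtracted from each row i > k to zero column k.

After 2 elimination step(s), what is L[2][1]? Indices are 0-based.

L[2][1] = 6

Step 1: pivot at (0,0) is 7.
  row1 ← row1 − (9)·row0  ⇒  L[1][0]=9, U row1=(0, 8, 3)
  row2 ← row2 − (9)·row0  ⇒  L[2][0]=9, U row2=(0, 9, 4)
Step 2: pivot at (1,1) is 8.
  row2 ← row2 − (6)·row1  ⇒  L[2][1]=6, U row2=(0, 0, 12)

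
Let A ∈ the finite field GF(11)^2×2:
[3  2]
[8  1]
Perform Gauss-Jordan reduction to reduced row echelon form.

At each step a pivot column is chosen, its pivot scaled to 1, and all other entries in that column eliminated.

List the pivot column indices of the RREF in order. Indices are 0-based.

[1] R0 /= 3  ⇒  (1, 8)
     R1 -= 8·R0  ⇒  (0, 3)
[2] R1 /= 3  ⇒  (0, 1)
     R0 -= 8·R1  ⇒  (1, 0)

pivot columns: 0, 1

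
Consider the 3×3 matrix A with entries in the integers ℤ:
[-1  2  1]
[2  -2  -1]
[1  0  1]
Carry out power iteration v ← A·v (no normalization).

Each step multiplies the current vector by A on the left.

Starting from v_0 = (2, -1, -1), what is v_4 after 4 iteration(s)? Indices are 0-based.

v_4 = (278, -352, -58)

v_0 = (2, -1, -1).
v_1 = A·v_0 = (-5, 7, 1).
v_2 = A·v_1 = (20, -25, -4).
v_3 = A·v_2 = (-74, 94, 16).
v_4 = A·v_3 = (278, -352, -58).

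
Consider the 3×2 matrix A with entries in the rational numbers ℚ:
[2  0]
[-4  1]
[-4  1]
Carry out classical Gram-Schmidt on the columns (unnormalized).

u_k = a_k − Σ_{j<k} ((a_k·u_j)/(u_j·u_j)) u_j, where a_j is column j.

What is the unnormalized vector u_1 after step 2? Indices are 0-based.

Step 1: u_0 = a_0 = (2, -4, -4).
Step 2: u_1 = a_1 − (-2/9)·u_0 = (4/9, 1/9, 1/9).

u_1 = (4/9, 1/9, 1/9)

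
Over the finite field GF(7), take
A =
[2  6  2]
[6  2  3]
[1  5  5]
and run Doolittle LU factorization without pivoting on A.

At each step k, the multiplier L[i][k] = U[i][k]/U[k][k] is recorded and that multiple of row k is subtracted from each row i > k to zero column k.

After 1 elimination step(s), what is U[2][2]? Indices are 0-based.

k=0: U[0][0]=2
  eliminate (1,0): mult=3, new row 1: (0, 5, 4); set L[1][0]=3
  eliminate (2,0): mult=4, new row 2: (0, 2, 4); set L[2][0]=4

U[2][2] = 4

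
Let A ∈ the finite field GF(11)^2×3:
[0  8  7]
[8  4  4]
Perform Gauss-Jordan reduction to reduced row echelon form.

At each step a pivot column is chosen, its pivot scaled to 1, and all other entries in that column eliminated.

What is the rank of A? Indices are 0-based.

rank = 2

step 1: exchange rows 0,1
step 1: normalize row 0 (÷8) = (1, 6, 6)
step 2: normalize row 1 (÷8) = (0, 1, 5)
  row 0: subtract 6×row1 = (1, 0, 9)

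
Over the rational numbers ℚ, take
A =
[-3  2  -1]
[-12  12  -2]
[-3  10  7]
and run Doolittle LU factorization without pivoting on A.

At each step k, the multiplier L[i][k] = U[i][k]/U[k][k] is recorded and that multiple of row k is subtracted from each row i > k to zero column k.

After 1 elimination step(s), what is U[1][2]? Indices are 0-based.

U[1][2] = 2

k=0: U[0][0]=-3
  eliminate (1,0): mult=4, new row 1: (0, 4, 2); set L[1][0]=4
  eliminate (2,0): mult=1, new row 2: (0, 8, 8); set L[2][0]=1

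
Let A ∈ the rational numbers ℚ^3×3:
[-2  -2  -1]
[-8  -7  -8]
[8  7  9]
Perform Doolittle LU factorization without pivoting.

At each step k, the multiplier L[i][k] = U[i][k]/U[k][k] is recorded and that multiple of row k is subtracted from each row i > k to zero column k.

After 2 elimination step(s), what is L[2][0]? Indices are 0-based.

Step 1: pivot at (0,0) is -2.
  row1 ← row1 − (4)·row0  ⇒  L[1][0]=4, U row1=(0, 1, -4)
  row2 ← row2 − (-4)·row0  ⇒  L[2][0]=-4, U row2=(0, -1, 5)
Step 2: pivot at (1,1) is 1.
  row2 ← row2 − (-1)·row1  ⇒  L[2][1]=-1, U row2=(0, 0, 1)

L[2][0] = -4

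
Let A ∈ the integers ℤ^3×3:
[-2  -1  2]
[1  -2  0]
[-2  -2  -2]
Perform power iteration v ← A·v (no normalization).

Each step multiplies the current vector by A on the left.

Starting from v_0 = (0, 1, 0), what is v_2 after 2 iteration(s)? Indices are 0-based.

v_2 = (0, 3, 10)

v_0 = (0, 1, 0).
v_1 = A·v_0 = (-1, -2, -2).
v_2 = A·v_1 = (0, 3, 10).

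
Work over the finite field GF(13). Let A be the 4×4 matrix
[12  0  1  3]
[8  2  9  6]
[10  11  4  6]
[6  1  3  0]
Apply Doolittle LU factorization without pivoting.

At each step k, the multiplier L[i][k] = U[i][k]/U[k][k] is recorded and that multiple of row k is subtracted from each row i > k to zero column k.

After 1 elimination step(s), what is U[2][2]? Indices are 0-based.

k=0: U[0][0]=12
  eliminate (1,0): mult=5, new row 1: (0, 2, 4, 4); set L[1][0]=5
  eliminate (2,0): mult=3, new row 2: (0, 11, 1, 10); set L[2][0]=3
  eliminate (3,0): mult=7, new row 3: (0, 1, 9, 5); set L[3][0]=7

U[2][2] = 1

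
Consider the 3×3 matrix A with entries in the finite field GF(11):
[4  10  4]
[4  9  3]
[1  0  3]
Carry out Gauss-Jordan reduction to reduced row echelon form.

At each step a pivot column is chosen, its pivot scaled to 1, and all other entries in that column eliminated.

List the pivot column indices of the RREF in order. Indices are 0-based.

[1] R0 /= 4  ⇒  (1, 8, 1)
     R1 -= 4·R0  ⇒  (0, 10, 10)
     R2 -= 1·R0  ⇒  (0, 3, 2)
[2] R1 /= 10  ⇒  (0, 1, 1)
     R0 -= 8·R1  ⇒  (1, 0, 4)
     R2 -= 3·R1  ⇒  (0, 0, 10)
[3] R2 /= 10  ⇒  (0, 0, 1)
     R0 -= 4·R2  ⇒  (1, 0, 0)
     R1 -= 1·R2  ⇒  (0, 1, 0)

pivot columns: 0, 1, 2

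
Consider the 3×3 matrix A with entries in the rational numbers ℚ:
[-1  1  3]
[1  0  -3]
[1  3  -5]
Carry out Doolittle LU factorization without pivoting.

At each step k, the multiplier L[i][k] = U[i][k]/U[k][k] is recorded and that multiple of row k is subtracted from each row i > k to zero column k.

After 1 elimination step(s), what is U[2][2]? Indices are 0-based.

U[2][2] = -2

[col 0] pivot -1
  R1 -= -1*R0 → (0, 1, 0)  (L[1][0] := -1)
  R2 -= -1*R0 → (0, 4, -2)  (L[2][0] := -1)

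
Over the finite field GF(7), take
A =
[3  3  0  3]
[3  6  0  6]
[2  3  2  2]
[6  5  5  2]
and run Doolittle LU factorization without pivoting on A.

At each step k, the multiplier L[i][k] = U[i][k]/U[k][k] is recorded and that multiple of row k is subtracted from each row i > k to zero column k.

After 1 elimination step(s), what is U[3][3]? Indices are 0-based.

U[3][3] = 3

[col 0] pivot 3
  R1 -= 1*R0 → (0, 3, 0, 3)  (L[1][0] := 1)
  R2 -= 3*R0 → (0, 1, 2, 0)  (L[2][0] := 3)
  R3 -= 2*R0 → (0, 6, 5, 3)  (L[3][0] := 2)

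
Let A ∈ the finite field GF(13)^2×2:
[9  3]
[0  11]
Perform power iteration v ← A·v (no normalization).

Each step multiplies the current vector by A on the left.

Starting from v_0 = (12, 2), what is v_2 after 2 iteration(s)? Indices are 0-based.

v_0 = (12, 2).
v_1 = A·v_0 = (10, 9).
v_2 = A·v_1 = (0, 8).

v_2 = (0, 8)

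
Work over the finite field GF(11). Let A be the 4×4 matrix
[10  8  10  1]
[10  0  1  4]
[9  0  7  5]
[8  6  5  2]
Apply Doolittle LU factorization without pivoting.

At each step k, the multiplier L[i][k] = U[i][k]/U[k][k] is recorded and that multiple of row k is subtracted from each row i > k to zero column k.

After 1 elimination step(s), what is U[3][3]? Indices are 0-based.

k=0: U[0][0]=10
  eliminate (1,0): mult=1, new row 1: (0, 3, 2, 3); set L[1][0]=1
  eliminate (2,0): mult=2, new row 2: (0, 6, 9, 3); set L[2][0]=2
  eliminate (3,0): mult=3, new row 3: (0, 4, 8, 10); set L[3][0]=3

U[3][3] = 10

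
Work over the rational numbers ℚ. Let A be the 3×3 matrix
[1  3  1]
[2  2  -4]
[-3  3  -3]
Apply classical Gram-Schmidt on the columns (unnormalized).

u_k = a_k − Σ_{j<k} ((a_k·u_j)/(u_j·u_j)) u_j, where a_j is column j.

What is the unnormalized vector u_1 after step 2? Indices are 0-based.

Step 1: u_0 = a_0 = (1, 2, -3).
Step 2: u_1 = a_1 − (-1/7)·u_0 = (22/7, 16/7, 18/7).

u_1 = (22/7, 16/7, 18/7)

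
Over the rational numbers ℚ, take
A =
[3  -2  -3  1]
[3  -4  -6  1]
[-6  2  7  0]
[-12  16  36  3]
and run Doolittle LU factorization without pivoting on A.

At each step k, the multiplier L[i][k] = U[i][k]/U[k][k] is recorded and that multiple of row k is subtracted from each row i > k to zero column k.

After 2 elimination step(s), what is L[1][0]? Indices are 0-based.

k=0: U[0][0]=3
  eliminate (1,0): mult=1, new row 1: (0, -2, -3, 0); set L[1][0]=1
  eliminate (2,0): mult=-2, new row 2: (0, -2, 1, 2); set L[2][0]=-2
  eliminate (3,0): mult=-4, new row 3: (0, 8, 24, 7); set L[3][0]=-4
k=1: U[1][1]=-2
  eliminate (2,1): mult=1, new row 2: (0, 0, 4, 2); set L[2][1]=1
  eliminate (3,1): mult=-4, new row 3: (0, 0, 12, 7); set L[3][1]=-4

L[1][0] = 1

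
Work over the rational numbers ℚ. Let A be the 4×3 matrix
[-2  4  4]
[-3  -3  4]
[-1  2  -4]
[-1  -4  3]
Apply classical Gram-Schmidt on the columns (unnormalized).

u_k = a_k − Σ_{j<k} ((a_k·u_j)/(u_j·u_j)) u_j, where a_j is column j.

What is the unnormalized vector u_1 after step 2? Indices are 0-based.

Step 1: u_0 = a_0 = (-2, -3, -1, -1).
Step 2: u_1 = a_1 − (1/5)·u_0 = (22/5, -12/5, 11/5, -19/5).

u_1 = (22/5, -12/5, 11/5, -19/5)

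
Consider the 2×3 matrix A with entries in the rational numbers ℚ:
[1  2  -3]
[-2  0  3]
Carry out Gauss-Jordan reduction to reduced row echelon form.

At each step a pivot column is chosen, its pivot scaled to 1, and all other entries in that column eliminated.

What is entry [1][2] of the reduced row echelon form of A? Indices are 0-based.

M[1][2] = -3/4

step 1: normalize row 0 (÷1) = (1, 2, -3)
  row 1: subtract -2×row0 = (0, 4, -3)
step 2: normalize row 1 (÷4) = (0, 1, -3/4)
  row 0: subtract 2×row1 = (1, 0, -3/2)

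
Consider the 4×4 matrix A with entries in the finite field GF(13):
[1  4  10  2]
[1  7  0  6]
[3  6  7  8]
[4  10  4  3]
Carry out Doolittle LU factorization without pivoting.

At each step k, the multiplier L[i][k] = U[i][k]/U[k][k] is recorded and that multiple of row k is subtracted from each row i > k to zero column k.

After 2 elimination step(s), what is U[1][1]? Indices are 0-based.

U[1][1] = 3

k=0: U[0][0]=1
  eliminate (1,0): mult=1, new row 1: (0, 3, 3, 4); set L[1][0]=1
  eliminate (2,0): mult=3, new row 2: (0, 7, 3, 2); set L[2][0]=3
  eliminate (3,0): mult=4, new row 3: (0, 7, 3, 8); set L[3][0]=4
k=1: U[1][1]=3
  eliminate (2,1): mult=11, new row 2: (0, 0, 9, 10); set L[2][1]=11
  eliminate (3,1): mult=11, new row 3: (0, 0, 9, 3); set L[3][1]=11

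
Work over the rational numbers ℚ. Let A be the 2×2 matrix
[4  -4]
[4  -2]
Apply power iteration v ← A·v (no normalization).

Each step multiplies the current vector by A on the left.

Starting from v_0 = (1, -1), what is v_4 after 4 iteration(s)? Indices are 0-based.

v_4 = (-160, -176)

v_0 = (1, -1).
v_1 = A·v_0 = (8, 6).
v_2 = A·v_1 = (8, 20).
v_3 = A·v_2 = (-48, -8).
v_4 = A·v_3 = (-160, -176).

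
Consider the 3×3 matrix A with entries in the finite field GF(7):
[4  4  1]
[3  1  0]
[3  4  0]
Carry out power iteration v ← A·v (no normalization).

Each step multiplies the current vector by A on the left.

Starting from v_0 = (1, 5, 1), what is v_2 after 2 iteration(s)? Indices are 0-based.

v_0 = (1, 5, 1).
v_1 = A·v_0 = (4, 1, 2).
v_2 = A·v_1 = (1, 6, 2).

v_2 = (1, 6, 2)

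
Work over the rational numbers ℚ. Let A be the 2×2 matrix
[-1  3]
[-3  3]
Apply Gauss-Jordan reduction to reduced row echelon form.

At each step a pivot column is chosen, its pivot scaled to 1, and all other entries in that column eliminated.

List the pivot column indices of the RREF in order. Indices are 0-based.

pivot columns: 0, 1

[1] R0 /= -1  ⇒  (1, -3)
     R1 -= -3·R0  ⇒  (0, -6)
[2] R1 /= -6  ⇒  (0, 1)
     R0 -= -3·R1  ⇒  (1, 0)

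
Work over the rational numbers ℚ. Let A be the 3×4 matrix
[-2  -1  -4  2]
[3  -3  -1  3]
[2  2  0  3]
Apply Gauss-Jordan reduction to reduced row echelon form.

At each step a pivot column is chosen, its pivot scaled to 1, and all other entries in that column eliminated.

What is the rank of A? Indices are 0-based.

rank = 3

step 1: normalize row 0 (÷-2) = (1, 1/2, 2, -1)
  row 1: subtract 3×row0 = (0, -9/2, -7, 6)
  row 2: subtract 2×row0 = (0, 1, -4, 5)
step 2: normalize row 1 (÷-9/2) = (0, 1, 14/9, -4/3)
  row 0: subtract 1/2×row1 = (1, 0, 11/9, -1/3)
  row 2: subtract 1×row1 = (0, 0, -50/9, 19/3)
step 3: normalize row 2 (÷-50/9) = (0, 0, 1, -57/50)
  row 0: subtract 11/9×row2 = (1, 0, 0, 53/50)
  row 1: subtract 14/9×row2 = (0, 1, 0, 11/25)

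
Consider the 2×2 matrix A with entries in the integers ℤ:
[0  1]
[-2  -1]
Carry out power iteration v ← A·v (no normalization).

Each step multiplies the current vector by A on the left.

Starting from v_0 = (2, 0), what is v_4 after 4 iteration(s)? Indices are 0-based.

v_4 = (4, -12)

v_0 = (2, 0).
v_1 = A·v_0 = (0, -4).
v_2 = A·v_1 = (-4, 4).
v_3 = A·v_2 = (4, 4).
v_4 = A·v_3 = (4, -12).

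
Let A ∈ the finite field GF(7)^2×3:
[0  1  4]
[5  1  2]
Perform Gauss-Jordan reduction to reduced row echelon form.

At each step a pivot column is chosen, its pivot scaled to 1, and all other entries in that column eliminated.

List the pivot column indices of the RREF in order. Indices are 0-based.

[1] R0 <-> R1
[1] R0 /= 5  ⇒  (1, 3, 6)
[2] R1 /= 1  ⇒  (0, 1, 4)
     R0 -= 3·R1  ⇒  (1, 0, 1)

pivot columns: 0, 1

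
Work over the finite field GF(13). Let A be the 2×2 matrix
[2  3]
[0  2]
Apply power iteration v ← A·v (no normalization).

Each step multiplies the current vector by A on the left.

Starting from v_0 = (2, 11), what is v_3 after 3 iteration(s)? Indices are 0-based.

v_3 = (9, 10)

v_0 = (2, 11).
v_1 = A·v_0 = (11, 9).
v_2 = A·v_1 = (10, 5).
v_3 = A·v_2 = (9, 10).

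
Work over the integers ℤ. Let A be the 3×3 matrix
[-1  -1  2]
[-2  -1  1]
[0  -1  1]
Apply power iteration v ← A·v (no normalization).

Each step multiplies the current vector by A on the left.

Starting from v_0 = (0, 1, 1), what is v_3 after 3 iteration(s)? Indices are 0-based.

v_3 = (3, 4, 2)

v_0 = (0, 1, 1).
v_1 = A·v_0 = (1, 0, 0).
v_2 = A·v_1 = (-1, -2, 0).
v_3 = A·v_2 = (3, 4, 2).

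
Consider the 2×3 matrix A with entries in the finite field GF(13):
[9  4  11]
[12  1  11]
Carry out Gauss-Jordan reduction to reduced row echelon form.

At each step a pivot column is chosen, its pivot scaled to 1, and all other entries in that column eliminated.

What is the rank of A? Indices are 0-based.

[1] R0 /= 9  ⇒  (1, 12, 7)
     R1 -= 12·R0  ⇒  (0, 0, 5)
column 1 empty below row 1
[2] R1 /= 5  ⇒  (0, 0, 1)
     R0 -= 7·R1  ⇒  (1, 12, 0)

rank = 2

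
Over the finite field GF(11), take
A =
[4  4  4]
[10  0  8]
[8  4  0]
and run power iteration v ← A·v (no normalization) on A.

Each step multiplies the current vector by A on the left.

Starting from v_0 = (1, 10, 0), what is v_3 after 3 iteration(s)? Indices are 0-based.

v_0 = (1, 10, 0).
v_1 = A·v_0 = (0, 10, 4).
v_2 = A·v_1 = (1, 10, 7).
v_3 = A·v_2 = (6, 0, 4).

v_3 = (6, 0, 4)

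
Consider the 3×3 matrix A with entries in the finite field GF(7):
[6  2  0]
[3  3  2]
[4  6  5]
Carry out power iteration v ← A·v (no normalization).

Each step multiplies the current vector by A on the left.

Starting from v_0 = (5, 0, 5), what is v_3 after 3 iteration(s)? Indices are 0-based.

v_3 = (0, 2, 4)

v_0 = (5, 0, 5).
v_1 = A·v_0 = (2, 4, 3).
v_2 = A·v_1 = (6, 3, 5).
v_3 = A·v_2 = (0, 2, 4).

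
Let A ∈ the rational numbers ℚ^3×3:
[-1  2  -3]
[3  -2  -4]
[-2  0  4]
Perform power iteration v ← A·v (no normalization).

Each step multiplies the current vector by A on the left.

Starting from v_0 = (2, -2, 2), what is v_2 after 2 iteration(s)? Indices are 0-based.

v_2 = (4, -56, 40)

v_0 = (2, -2, 2).
v_1 = A·v_0 = (-12, 2, 4).
v_2 = A·v_1 = (4, -56, 40).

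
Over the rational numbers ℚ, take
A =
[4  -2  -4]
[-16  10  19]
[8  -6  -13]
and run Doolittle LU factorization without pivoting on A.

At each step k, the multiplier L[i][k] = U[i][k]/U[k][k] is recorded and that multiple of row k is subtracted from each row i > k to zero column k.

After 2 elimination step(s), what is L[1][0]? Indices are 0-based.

Step 1: pivot at (0,0) is 4.
  row1 ← row1 − (-4)·row0  ⇒  L[1][0]=-4, U row1=(0, 2, 3)
  row2 ← row2 − (2)·row0  ⇒  L[2][0]=2, U row2=(0, -2, -5)
Step 2: pivot at (1,1) is 2.
  row2 ← row2 − (-1)·row1  ⇒  L[2][1]=-1, U row2=(0, 0, -2)

L[1][0] = -4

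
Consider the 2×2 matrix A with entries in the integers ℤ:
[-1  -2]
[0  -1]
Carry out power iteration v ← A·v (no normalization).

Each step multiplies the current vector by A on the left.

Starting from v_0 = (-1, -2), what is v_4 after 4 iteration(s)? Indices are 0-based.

v_0 = (-1, -2).
v_1 = A·v_0 = (5, 2).
v_2 = A·v_1 = (-9, -2).
v_3 = A·v_2 = (13, 2).
v_4 = A·v_3 = (-17, -2).

v_4 = (-17, -2)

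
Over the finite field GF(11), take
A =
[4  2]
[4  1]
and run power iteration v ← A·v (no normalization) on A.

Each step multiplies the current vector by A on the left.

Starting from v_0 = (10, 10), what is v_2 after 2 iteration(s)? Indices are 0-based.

v_0 = (10, 10).
v_1 = A·v_0 = (5, 6).
v_2 = A·v_1 = (10, 4).

v_2 = (10, 4)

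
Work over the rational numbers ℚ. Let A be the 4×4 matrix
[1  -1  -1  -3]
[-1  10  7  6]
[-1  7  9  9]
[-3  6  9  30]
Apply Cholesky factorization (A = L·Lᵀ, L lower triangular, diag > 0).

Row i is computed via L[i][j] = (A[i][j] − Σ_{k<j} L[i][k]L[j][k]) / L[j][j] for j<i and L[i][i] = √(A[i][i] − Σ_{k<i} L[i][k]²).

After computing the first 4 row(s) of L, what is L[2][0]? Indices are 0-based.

Step 1: L[0][0] = √(1) = 1.
  L[1][0] = (-1) / L[0][0] = -1.
Step 2: L[1][1] = √(9) = 3.
  L[2][0] = (-1) / L[0][0] = -1.
  L[2][1] = (6) / L[1][1] = 2.
Step 3: L[2][2] = √(4) = 2.
  L[3][0] = (-3) / L[0][0] = -3.
  L[3][1] = (3) / L[1][1] = 1.
  L[3][2] = (4) / L[2][2] = 2.
Step 4: L[3][3] = √(16) = 4.

L[2][0] = -1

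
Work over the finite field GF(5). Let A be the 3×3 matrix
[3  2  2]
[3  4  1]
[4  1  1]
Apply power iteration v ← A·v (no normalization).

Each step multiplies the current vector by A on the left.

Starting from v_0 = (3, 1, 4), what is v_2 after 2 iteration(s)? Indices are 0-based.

v_0 = (3, 1, 4).
v_1 = A·v_0 = (4, 2, 2).
v_2 = A·v_1 = (0, 2, 0).

v_2 = (0, 2, 0)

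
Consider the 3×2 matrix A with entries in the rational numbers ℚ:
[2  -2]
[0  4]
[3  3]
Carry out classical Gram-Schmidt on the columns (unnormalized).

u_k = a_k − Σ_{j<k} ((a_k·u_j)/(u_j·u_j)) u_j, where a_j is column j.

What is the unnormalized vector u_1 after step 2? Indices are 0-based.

u_1 = (-36/13, 4, 24/13)

Step 1: u_0 = a_0 = (2, 0, 3).
Step 2: u_1 = a_1 − (5/13)·u_0 = (-36/13, 4, 24/13).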